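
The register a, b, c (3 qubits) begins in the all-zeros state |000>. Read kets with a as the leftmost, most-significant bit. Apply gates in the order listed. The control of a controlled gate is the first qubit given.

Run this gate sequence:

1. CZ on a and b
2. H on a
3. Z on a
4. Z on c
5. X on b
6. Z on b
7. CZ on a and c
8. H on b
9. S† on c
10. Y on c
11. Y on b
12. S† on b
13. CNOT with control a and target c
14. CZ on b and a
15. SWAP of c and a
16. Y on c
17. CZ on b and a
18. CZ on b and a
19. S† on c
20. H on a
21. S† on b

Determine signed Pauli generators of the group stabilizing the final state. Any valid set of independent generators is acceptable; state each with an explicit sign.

The stabilizer group can be generated by +XIZ, +IXZ, -ZZY, among other valid generating sets.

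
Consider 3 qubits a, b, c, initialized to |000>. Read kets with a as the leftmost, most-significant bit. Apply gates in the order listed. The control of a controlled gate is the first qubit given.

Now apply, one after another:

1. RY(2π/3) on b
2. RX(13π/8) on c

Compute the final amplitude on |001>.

The final state's coefficient on |001> equals -I*sin(3*pi/16)/2.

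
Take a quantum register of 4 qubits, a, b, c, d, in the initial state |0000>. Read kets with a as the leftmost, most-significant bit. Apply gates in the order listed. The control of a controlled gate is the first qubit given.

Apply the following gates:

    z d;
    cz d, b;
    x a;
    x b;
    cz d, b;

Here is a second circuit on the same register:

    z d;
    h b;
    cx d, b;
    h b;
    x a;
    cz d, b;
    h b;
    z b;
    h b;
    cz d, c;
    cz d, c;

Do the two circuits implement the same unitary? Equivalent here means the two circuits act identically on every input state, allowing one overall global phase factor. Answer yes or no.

No: there is an input state on which the two circuits produce genuinely different outputs (not merely differing by a phase).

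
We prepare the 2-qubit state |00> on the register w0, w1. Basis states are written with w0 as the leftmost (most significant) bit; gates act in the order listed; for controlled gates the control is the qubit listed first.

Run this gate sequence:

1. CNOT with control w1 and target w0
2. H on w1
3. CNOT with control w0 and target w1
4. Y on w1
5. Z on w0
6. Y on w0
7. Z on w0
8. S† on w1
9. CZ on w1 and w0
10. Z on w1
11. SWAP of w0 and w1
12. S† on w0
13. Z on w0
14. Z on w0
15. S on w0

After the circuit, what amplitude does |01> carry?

|01> carries amplitude -sqrt(2)/2 in the final state. Key observation: steps 12-15 multiply out to the identity, so the circuit reduces to the remaining gates.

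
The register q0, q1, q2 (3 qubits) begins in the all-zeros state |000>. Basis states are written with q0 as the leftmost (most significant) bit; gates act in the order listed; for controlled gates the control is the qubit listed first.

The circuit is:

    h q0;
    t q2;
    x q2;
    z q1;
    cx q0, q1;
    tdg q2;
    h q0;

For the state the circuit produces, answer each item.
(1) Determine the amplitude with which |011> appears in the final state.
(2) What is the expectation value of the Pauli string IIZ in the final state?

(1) |011> carries amplitude -exp(3*I*pi/4)/2 in the final state.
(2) In the final state, IIZ has expectation -1.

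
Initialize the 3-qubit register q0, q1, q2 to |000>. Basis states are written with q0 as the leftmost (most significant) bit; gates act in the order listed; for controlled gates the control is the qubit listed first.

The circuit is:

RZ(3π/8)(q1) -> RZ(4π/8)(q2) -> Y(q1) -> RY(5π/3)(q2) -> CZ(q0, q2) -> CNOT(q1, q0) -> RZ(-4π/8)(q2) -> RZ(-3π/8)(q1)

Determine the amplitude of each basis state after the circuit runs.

The final amplitudes are -sqrt(3)*exp(I*pi/8)/2 on |110>, -exp(5*I*pi/8)/2 on |111>, and 0 on every other basis state.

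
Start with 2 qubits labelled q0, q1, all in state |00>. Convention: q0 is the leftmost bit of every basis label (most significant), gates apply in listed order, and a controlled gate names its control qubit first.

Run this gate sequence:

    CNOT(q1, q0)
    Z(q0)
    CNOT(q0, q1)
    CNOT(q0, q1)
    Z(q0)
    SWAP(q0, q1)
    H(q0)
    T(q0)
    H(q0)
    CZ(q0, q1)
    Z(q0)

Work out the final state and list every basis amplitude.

After the circuit, the state carries amplitude 1/2 + exp(I*pi/4)/2 on |00>, 0 on |01>, -1/2 + exp(I*pi/4)/2 on |10>, 0 on |11>.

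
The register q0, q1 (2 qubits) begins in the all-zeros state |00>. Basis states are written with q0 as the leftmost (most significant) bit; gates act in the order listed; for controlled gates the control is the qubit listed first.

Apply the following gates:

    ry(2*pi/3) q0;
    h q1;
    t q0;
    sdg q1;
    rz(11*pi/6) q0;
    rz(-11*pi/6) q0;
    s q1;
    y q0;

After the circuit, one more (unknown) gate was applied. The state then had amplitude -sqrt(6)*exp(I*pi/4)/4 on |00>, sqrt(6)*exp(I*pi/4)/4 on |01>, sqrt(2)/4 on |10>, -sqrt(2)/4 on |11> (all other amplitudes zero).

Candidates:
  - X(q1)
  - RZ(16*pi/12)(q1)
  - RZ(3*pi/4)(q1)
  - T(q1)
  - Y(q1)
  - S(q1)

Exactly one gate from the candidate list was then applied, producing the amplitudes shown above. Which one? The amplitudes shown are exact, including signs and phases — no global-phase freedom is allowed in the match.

It was Y(q1) that produced the state shown.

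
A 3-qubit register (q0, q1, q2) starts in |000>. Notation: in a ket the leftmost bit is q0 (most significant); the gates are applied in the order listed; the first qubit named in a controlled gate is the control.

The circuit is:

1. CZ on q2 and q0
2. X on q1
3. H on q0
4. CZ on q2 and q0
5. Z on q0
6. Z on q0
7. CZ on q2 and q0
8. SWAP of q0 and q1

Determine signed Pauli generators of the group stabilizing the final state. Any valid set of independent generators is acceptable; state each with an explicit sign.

The stabilizer group can be generated by +IXI, -ZII, +IIZ, among other valid generating sets. Key observation: steps 4-7 multiply out to the identity, so the circuit reduces to the remaining gates.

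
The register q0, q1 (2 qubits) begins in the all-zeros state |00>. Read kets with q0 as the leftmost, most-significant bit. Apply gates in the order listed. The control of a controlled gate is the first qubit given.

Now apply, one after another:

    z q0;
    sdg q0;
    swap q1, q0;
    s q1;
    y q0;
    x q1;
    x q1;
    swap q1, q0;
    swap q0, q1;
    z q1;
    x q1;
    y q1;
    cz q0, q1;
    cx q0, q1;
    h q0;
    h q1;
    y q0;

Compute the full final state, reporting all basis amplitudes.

The final amplitudes are I/2 on |00>, -I/2 on |01>, I/2 on |10>, -I/2 on |11>.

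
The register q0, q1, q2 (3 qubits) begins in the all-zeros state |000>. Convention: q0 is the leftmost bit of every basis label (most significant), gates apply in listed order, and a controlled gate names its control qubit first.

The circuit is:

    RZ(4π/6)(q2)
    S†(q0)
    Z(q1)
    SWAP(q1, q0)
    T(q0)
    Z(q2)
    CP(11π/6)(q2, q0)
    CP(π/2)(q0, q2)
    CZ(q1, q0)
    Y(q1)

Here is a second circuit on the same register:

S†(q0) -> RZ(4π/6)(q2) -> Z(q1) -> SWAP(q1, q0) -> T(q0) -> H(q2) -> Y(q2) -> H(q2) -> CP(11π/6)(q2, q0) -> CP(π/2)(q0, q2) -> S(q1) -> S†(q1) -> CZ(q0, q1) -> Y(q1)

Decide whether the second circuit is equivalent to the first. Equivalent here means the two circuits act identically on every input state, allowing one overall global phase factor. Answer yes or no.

No — the two circuits implement different unitaries, even allowing a global phase.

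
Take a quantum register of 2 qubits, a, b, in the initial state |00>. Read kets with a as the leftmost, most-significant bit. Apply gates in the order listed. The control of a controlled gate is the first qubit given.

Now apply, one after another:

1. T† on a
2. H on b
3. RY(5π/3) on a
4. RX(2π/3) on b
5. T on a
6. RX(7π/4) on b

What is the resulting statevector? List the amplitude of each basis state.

The final amplitudes are 3*sqrt(4 - 2*sqrt(2))/16 + sqrt(6*sqrt(2) + 12)/16 - 3*I*sqrt(2*sqrt(2) + 4)/16 + I*sqrt(12 - 6*sqrt(2))/16 on |00>, 3*sqrt(4 - 2*sqrt(2))/16 + sqrt(6*sqrt(2) + 12)/16 - 3*I*sqrt(2*sqrt(2) + 4)/16 + I*sqrt(12 - 6*sqrt(2))/16 on |01>, -sqrt(2*sqrt(2) + 4)*exp(I*pi/4)/16 - sqrt(12 - 6*sqrt(2))*exp(I*pi/4)/16 - sqrt(4 - 2*sqrt(2))*exp(3*I*pi/4)/16 + sqrt(6*sqrt(2) + 12)*exp(3*I*pi/4)/16 on |10>, -sqrt(2*sqrt(2) + 4)*exp(I*pi/4)/16 - sqrt(12 - 6*sqrt(2))*exp(I*pi/4)/16 - sqrt(4 - 2*sqrt(2))*exp(3*I*pi/4)/16 + sqrt(6*sqrt(2) + 12)*exp(3*I*pi/4)/16 on |11>.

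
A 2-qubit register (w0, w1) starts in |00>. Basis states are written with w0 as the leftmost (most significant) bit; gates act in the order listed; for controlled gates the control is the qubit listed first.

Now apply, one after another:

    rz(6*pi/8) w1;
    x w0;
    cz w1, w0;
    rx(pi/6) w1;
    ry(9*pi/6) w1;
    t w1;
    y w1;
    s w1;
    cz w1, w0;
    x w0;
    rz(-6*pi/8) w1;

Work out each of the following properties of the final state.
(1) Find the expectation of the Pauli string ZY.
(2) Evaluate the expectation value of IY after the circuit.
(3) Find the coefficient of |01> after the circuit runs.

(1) In the final state, ZY has expectation sqrt(3)/2.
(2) The expectation value of IY is sqrt(3)/2.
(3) The amplitude on |01> is (1 + sqrt(3) - sqrt(3)*I + I)*exp(I*pi/4)/4.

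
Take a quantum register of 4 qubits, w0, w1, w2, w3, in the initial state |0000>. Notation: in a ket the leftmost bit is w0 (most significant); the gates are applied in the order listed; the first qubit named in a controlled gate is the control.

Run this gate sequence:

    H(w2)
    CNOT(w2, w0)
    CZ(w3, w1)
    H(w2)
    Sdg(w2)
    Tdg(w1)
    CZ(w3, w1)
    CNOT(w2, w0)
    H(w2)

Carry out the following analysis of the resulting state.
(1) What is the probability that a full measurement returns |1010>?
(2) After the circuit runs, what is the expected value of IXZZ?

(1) Outcome |1010> occurs with probability 1/4.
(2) The expectation value of IXZZ is 0.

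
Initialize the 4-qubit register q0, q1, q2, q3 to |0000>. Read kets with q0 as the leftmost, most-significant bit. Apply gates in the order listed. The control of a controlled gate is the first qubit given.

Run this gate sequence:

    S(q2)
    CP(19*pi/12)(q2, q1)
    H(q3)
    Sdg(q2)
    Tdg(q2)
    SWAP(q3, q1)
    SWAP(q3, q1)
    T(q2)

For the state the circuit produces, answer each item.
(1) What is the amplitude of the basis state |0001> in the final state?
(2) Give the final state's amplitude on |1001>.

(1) |0001> carries amplitude sqrt(2)/2 in the final state. Key observation: gates 5-8 undo each other exactly, leaving only the rest of the circuit to track.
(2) The amplitude on |1001> is 0.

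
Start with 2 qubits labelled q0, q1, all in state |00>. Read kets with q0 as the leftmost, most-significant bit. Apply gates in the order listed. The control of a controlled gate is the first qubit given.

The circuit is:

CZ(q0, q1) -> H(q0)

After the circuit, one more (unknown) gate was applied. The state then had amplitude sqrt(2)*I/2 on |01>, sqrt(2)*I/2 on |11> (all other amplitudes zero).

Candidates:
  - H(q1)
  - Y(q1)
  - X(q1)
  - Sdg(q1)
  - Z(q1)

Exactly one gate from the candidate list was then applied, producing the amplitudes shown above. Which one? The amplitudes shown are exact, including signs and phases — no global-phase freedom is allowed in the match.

The applied gate was Y(q1).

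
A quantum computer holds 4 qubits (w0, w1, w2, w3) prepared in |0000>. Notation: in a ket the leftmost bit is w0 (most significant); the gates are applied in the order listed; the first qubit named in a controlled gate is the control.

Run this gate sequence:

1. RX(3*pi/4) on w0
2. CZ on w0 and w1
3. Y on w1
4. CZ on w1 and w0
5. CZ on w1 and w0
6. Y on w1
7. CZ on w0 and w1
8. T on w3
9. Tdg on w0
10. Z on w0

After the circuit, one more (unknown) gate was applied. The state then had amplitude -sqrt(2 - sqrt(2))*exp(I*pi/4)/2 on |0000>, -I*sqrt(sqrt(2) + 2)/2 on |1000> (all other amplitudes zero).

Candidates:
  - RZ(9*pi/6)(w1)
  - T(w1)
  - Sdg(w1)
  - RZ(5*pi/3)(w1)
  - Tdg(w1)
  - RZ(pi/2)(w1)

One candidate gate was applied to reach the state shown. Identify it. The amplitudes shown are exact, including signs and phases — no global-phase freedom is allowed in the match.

The applied gate was RZ(9*pi/6)(w1). Key observation: gates 2-7 undo each other exactly, leaving only the rest of the circuit to track.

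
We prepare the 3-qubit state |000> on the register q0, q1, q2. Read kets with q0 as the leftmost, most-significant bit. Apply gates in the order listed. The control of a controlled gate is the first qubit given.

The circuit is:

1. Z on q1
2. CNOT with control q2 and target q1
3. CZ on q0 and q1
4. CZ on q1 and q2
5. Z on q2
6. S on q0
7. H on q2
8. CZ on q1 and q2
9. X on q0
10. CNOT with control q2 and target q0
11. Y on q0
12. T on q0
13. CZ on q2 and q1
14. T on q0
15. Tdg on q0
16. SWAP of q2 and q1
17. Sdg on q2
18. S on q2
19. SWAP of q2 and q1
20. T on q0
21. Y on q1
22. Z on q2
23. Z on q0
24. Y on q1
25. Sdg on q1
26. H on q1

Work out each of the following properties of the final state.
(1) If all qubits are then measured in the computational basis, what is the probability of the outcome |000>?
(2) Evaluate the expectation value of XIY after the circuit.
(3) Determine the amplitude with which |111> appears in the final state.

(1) A full measurement returns |000> with probability 1/4. Key observation: steps 15-20 multiply out to the identity, so the circuit reduces to the remaining gates.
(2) In the final state, XIY has expectation -1.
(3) The amplitude on |111> is -1/2.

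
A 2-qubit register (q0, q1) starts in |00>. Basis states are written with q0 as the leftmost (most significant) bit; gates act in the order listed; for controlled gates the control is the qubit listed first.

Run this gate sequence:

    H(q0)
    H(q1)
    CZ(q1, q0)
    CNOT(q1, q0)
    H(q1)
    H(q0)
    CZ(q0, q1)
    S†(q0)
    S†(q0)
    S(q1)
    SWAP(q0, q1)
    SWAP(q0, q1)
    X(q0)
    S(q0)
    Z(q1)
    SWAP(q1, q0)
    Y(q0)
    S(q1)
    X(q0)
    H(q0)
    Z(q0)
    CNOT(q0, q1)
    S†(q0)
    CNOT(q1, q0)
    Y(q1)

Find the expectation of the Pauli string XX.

In the final state, XX has expectation 1.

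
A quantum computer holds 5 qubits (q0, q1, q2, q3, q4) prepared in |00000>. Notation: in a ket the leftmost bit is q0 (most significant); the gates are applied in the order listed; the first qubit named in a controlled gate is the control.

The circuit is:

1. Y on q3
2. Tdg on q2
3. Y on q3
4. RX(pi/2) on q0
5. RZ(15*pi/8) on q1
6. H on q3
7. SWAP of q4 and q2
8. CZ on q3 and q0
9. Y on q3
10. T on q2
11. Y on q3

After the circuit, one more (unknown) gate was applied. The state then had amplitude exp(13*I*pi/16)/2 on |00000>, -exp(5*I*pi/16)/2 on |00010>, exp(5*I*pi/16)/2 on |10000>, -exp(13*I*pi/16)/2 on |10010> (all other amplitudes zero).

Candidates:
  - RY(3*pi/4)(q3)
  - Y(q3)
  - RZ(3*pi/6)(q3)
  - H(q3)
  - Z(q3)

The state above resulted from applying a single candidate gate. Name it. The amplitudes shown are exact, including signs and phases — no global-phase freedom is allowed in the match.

It was RZ(3*pi/6)(q3) that produced the state shown.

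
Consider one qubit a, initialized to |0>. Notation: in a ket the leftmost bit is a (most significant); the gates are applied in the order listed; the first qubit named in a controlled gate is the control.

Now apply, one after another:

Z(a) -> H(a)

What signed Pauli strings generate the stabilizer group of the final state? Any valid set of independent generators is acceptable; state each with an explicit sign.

The stabilizer group can be generated by +X, among other valid generating sets.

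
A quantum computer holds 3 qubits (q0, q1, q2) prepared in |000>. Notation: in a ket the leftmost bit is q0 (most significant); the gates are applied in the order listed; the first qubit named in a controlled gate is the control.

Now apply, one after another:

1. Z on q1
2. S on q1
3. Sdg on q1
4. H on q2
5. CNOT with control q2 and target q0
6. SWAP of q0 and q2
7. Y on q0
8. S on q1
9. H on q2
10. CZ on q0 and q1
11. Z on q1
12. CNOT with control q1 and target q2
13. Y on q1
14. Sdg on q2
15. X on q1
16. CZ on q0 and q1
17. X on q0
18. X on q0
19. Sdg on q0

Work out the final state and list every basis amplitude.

The resulting statevector has amplitude 1/2 on |000>, I/2 on |001>, 0 on |010>, 0 on |011>, I/2 on |100>, 1/2 on |101>, 0 on |110>, 0 on |111>.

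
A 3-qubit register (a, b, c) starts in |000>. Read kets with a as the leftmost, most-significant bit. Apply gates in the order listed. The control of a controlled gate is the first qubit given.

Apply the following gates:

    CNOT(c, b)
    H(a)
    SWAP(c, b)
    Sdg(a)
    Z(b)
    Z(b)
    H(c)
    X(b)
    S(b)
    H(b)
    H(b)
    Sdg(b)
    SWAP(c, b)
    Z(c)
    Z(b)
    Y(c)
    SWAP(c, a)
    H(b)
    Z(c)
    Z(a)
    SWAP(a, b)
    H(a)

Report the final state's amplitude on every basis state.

After the circuit, the state carries amplitude I/2 on |000>, -1/2 on |001>, 0 on |010>, 0 on |011>, -I/2 on |100>, 1/2 on |101>, 0 on |110>, 0 on |111>.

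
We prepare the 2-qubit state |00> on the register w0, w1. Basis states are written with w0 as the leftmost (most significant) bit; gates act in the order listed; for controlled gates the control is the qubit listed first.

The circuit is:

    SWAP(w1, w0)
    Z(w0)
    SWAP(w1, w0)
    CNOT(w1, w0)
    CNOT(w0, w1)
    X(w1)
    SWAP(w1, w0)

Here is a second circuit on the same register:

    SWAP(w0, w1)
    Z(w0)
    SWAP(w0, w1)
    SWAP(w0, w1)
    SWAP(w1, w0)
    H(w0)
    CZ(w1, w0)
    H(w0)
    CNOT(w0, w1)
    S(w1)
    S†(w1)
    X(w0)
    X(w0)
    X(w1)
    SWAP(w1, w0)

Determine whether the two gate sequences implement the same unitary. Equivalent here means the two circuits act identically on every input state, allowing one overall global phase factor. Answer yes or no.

Yes — the two circuits implement the same unitary up to a global phase.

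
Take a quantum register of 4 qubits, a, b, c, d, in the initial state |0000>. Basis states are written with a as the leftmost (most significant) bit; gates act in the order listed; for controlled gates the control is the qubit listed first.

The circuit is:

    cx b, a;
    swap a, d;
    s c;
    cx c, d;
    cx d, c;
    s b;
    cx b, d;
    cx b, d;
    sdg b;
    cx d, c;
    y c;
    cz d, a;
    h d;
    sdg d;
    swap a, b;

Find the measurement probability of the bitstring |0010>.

Outcome |0010> occurs with probability 1/2.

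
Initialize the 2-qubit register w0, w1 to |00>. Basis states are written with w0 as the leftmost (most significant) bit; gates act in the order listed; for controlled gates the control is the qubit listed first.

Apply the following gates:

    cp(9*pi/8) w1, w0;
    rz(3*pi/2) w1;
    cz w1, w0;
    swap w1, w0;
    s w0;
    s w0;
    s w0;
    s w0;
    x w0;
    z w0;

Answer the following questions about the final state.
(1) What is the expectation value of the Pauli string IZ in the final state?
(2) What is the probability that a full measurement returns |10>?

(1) In the final state, IZ has expectation 1. Key observation: gates 5-8 undo each other exactly, leaving only the rest of the circuit to track.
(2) A full measurement returns |10> with probability 1.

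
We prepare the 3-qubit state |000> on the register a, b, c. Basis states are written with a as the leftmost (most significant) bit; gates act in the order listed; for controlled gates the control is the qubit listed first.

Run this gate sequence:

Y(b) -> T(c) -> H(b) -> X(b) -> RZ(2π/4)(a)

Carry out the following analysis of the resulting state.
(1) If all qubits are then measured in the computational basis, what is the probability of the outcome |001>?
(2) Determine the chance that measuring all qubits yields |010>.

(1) Outcome |001> occurs with probability 0.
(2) Outcome |010> occurs with probability 1/2.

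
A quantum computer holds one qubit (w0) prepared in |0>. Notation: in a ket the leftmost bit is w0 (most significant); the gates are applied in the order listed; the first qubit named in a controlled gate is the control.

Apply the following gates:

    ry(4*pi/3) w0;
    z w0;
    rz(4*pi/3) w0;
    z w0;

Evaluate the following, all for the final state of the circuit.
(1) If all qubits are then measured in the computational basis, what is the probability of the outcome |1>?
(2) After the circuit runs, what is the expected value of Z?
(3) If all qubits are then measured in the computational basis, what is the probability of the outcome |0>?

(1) A full measurement returns |1> with probability 3/4.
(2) The observable Z averages to -1/2.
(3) Outcome |0> occurs with probability 1/4.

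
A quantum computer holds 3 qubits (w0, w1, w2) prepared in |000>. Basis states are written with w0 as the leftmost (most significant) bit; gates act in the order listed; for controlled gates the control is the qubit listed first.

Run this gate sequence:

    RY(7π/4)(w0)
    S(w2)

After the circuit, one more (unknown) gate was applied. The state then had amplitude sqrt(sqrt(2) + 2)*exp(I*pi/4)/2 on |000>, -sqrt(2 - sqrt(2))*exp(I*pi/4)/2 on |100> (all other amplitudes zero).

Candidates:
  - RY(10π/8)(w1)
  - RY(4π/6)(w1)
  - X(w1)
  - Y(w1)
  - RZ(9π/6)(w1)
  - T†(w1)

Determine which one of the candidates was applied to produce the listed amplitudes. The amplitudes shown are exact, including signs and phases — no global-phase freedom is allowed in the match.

The unique candidate consistent with the amplitudes is RZ(9π/6)(w1).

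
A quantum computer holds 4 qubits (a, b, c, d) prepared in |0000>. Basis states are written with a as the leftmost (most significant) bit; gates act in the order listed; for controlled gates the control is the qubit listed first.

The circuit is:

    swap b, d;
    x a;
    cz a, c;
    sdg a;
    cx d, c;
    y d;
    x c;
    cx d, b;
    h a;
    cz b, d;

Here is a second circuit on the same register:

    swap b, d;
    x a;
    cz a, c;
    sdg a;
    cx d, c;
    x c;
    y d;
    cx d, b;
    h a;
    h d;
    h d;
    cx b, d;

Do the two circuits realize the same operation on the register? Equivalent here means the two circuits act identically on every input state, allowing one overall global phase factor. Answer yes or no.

No, they are not equivalent — no single phase factor reconciles the two unitaries.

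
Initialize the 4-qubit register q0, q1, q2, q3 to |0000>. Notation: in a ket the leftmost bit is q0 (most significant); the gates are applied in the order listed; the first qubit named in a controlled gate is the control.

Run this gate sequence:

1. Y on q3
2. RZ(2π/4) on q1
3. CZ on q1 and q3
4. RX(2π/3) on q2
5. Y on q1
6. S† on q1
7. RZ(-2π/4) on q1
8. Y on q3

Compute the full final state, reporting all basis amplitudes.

The resulting statevector has amplitude -I/2 on |0100>, -sqrt(3)/2 on |0110>, and 0 on every other basis state.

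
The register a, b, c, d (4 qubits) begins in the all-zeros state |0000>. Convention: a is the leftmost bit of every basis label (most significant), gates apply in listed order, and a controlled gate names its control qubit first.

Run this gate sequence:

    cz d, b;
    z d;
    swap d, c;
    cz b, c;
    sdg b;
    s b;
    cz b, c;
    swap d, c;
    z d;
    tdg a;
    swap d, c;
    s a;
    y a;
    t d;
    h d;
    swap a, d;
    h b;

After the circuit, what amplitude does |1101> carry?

The amplitude on |1101> is I/2. Key observation: steps 2-9 multiply out to the identity, so the circuit reduces to the remaining gates.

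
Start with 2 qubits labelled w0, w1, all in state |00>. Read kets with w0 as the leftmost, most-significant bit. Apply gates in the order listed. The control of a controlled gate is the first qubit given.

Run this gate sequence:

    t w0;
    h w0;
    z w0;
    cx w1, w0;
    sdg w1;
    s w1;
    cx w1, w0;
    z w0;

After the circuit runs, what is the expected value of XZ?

The expectation value of XZ is 1. Key observation: the block from step 4 through step 7 cancels to the identity and can be dropped.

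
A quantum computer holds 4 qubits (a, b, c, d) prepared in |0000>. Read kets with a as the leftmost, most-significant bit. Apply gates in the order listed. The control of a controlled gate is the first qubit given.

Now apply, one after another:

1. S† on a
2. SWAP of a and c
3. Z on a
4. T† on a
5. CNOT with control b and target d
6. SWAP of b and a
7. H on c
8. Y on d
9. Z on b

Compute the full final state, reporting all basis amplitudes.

After the circuit, the state carries amplitude sqrt(2)*I/2 on |0001>, sqrt(2)*I/2 on |0011>, and 0 on every other basis state.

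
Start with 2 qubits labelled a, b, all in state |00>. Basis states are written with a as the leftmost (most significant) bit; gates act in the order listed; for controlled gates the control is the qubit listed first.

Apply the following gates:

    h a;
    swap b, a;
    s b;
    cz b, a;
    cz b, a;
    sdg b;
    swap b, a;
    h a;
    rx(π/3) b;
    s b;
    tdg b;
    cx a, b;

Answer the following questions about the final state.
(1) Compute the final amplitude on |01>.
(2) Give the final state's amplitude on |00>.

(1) |01> carries amplitude -exp(3*I*pi/4)/2 in the final state. Key observation: steps 1-8 multiply out to the identity, so the circuit reduces to the remaining gates.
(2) The amplitude on |00> is sqrt(3)/2.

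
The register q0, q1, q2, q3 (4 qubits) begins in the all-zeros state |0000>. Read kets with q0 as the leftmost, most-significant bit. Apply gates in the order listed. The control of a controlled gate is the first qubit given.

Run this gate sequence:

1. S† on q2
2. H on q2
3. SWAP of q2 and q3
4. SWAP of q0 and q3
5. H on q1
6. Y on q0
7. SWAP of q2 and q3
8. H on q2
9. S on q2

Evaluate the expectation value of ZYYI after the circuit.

In the final state, ZYYI has expectation 0.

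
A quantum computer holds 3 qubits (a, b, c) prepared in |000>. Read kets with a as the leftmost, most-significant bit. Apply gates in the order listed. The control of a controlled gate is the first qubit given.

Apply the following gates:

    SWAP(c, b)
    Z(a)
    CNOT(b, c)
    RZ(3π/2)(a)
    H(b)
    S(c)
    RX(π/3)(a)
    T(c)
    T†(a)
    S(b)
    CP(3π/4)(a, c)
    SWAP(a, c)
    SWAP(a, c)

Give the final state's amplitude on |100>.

The final state's coefficient on |100> equals sqrt(2)*I/4.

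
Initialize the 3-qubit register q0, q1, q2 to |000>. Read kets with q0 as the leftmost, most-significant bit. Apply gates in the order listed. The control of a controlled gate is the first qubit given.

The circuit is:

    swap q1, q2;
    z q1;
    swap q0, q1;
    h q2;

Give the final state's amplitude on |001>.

|001> carries amplitude sqrt(2)/2 in the final state.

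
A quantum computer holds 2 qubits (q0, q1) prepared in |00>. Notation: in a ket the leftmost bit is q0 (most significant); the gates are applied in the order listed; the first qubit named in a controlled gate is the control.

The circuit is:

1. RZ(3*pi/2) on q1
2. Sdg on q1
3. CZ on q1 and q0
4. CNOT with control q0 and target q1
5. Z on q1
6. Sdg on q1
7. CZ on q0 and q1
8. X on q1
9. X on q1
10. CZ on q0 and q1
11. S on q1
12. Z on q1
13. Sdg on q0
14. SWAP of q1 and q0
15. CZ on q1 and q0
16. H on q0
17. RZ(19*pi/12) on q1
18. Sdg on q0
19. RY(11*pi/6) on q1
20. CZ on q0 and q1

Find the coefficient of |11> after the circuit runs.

|11> carries amplitude (-1 + sqrt(3))*exp(23*I*pi/24)/4 in the final state. Key observation: steps 5-12 multiply out to the identity, so the circuit reduces to the remaining gates.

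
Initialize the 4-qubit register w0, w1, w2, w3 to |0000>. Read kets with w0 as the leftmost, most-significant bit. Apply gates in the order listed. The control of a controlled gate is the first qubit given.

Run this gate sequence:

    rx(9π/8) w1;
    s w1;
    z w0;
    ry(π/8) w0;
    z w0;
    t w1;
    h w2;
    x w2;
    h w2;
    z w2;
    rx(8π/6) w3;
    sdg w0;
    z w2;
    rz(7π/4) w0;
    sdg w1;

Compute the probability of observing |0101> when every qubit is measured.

A full measurement returns |0101> with probability 3*(sqrt(sqrt(2) + 2) + 2)**2/64. Key observation: gates 7-10 undo each other exactly, leaving only the rest of the circuit to track.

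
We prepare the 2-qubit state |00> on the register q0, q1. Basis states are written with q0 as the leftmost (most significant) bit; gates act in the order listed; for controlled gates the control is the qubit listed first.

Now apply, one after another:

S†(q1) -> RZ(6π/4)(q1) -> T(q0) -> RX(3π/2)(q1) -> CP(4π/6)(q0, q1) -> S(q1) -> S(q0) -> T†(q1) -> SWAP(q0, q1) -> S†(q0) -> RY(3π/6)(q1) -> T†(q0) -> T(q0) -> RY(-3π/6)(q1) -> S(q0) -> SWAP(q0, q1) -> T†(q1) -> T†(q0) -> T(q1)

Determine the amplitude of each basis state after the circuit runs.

The final amplitudes are sqrt(2)*exp(I*pi/4)/2 on |00>, -sqrt(2)/2 on |01>, 0 on |10>, 0 on |11>. Key observation: steps 9-16 multiply out to the identity, so the circuit reduces to the remaining gates.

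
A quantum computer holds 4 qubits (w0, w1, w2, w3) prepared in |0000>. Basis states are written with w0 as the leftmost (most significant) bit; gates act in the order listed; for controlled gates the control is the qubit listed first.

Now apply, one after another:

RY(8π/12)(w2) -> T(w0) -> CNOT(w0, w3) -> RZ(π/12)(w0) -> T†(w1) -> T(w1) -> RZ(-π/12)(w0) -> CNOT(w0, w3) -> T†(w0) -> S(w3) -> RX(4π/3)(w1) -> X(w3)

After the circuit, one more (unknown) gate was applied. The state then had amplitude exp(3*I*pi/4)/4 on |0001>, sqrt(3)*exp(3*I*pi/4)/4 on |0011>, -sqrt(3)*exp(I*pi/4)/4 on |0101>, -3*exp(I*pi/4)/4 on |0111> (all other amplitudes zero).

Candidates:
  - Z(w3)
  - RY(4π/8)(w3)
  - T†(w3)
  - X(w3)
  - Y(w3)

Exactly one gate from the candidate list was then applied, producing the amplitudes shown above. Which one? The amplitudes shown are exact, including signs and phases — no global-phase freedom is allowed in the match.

It was T†(w3) that produced the state shown. Key observation: the block from step 2 through step 9 cancels to the identity and can be dropped.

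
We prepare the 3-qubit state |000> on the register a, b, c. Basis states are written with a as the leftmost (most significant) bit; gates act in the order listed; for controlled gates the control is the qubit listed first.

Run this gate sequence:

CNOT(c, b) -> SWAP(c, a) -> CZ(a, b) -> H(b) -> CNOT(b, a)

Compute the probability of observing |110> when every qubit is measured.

A full measurement returns |110> with probability 1/2.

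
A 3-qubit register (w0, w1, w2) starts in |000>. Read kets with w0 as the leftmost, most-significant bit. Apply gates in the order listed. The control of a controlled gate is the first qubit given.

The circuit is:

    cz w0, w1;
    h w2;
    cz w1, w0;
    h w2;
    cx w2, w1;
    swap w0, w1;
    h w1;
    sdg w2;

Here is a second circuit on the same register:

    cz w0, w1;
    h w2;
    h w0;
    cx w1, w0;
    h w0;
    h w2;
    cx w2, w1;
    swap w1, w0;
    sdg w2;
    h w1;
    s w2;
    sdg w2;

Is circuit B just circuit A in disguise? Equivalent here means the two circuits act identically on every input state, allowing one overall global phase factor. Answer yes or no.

Yes, they are equivalent — the unitaries differ by at most a global phase.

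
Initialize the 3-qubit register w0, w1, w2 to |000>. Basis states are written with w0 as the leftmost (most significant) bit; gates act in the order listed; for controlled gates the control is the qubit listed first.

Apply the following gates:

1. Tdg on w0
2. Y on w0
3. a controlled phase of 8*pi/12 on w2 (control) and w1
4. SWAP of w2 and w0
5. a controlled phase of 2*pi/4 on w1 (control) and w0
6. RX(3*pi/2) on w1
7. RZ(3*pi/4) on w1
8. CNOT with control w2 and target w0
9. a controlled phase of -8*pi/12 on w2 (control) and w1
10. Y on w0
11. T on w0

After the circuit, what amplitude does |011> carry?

The amplitude on |011> is -sqrt(2)*exp(5*I*pi/24)/2.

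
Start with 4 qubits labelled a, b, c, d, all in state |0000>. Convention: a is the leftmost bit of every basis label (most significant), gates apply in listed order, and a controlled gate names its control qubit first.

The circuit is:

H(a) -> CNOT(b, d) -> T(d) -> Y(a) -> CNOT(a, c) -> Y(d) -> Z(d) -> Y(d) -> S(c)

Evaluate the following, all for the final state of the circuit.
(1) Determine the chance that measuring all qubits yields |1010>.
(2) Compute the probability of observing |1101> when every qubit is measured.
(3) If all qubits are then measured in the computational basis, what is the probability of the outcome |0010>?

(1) Outcome |1010> occurs with probability 1/2.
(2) Outcome |1101> occurs with probability 0.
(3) The probability of measuring |0010> is 0.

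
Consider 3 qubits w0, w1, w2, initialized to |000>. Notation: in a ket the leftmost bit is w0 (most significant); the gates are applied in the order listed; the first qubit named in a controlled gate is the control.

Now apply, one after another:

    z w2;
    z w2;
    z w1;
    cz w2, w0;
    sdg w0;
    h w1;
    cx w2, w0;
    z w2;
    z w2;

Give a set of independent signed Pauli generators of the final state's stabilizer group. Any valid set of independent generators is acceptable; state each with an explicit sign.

The final state is stabilized by the group generated by +IXI, +ZII, +IIZ; other independent generating sets are equally valid.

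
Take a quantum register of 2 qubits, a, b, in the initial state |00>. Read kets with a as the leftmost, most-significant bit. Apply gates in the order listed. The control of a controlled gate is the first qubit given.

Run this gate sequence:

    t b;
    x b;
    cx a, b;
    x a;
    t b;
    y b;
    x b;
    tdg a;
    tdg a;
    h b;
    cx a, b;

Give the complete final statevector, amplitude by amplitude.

After the circuit, the state carries amplitude 0 on |00>, 0 on |01>, sqrt(2)*exp(I*pi/4)/2 on |10>, -sqrt(2)*exp(I*pi/4)/2 on |11>.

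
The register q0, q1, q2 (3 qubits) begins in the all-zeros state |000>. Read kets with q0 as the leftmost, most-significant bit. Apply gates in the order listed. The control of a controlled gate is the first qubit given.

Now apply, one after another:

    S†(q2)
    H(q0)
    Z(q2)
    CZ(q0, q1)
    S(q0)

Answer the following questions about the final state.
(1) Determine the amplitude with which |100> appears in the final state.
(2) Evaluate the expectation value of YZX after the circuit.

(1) |100> carries amplitude sqrt(2)*I/2 in the final state.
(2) The expectation value of YZX is 0.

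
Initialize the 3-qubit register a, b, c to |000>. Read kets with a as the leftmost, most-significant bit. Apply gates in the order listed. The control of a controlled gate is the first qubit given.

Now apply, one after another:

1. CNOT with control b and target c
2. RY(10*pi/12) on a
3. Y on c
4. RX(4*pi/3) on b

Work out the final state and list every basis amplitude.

The resulting statevector has amplitude 0 on |000>, I*(-sqrt(6) + sqrt(2))/8 on |001>, 0 on |010>, -sqrt(6)/8 + 3*sqrt(2)/8 on |011>, 0 on |100>, I*(-sqrt(6) - sqrt(2))/8 on |101>, 0 on |110>, sqrt(6)/8 + 3*sqrt(2)/8 on |111>.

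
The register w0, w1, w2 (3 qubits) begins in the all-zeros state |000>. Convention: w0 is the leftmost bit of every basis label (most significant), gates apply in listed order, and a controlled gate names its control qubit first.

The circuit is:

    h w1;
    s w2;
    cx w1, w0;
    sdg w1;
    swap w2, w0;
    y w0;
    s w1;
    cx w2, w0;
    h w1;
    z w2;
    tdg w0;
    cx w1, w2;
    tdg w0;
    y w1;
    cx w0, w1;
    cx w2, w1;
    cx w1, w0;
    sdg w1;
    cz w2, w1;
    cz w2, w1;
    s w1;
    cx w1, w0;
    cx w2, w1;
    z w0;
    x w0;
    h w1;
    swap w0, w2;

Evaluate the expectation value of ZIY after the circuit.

The observable ZIY averages to 1. Key observation: steps 16-23 multiply out to the identity, so the circuit reduces to the remaining gates.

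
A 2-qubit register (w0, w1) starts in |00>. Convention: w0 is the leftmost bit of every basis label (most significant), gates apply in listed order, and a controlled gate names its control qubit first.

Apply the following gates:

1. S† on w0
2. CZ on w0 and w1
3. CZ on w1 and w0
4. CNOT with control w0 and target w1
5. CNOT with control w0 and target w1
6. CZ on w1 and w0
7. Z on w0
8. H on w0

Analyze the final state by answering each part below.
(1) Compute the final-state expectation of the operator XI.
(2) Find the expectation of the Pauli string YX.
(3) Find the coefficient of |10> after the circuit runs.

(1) In the final state, XI has expectation 1.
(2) The expectation value of YX is 0.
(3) The amplitude on |10> is sqrt(2)/2.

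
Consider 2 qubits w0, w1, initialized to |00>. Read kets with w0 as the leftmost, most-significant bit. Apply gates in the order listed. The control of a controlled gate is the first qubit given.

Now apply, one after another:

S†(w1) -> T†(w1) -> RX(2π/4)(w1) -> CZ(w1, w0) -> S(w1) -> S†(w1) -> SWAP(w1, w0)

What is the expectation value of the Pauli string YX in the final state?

The expectation value of YX is 0.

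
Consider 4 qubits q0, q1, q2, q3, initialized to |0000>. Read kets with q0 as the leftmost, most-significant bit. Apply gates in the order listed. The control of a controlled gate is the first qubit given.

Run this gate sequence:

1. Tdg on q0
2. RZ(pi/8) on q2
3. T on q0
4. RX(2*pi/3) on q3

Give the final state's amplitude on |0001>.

The amplitude on |0001> is -sqrt(3)*exp(7*I*pi/16)/2.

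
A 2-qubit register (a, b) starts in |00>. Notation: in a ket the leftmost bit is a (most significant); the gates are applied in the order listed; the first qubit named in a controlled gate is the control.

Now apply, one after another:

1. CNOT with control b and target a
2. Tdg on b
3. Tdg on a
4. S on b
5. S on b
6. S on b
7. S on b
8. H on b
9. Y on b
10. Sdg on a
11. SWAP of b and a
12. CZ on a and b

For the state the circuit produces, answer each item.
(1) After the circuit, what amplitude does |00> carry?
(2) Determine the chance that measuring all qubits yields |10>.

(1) |00> carries amplitude -sqrt(2)*I/2 in the final state. Key observation: gates 4-7 undo each other exactly, leaving only the rest of the circuit to track.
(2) The probability of measuring |10> is 1/2.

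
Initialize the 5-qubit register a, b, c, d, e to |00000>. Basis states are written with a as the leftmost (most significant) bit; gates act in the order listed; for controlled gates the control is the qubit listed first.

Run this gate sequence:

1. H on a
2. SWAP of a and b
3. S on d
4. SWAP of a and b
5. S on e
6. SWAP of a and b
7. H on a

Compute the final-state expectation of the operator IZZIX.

In the final state, IZZIX has expectation 0.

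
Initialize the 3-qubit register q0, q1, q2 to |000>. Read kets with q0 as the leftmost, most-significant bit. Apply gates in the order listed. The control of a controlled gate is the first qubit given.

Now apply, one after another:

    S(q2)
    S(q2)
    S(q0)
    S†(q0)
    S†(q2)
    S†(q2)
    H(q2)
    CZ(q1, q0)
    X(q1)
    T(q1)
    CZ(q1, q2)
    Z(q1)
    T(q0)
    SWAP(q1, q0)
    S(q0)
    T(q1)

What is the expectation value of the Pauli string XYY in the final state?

The expectation value of XYY is 0. Key observation: the block from step 1 through step 6 cancels to the identity and can be dropped.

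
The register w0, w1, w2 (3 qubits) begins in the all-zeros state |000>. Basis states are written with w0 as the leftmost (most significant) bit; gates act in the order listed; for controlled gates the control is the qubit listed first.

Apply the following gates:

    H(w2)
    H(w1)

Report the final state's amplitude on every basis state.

After the circuit, the state carries amplitude 1/2 on |000>, 1/2 on |001>, 1/2 on |010>, 1/2 on |011>, 0 on |100>, 0 on |101>, 0 on |110>, 0 on |111>.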